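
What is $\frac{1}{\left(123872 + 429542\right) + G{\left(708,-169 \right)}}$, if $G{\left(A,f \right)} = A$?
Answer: $\frac{1}{554122} \approx 1.8047 \cdot 10^{-6}$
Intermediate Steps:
$\frac{1}{\left(123872 + 429542\right) + G{\left(708,-169 \right)}} = \frac{1}{\left(123872 + 429542\right) + 708} = \frac{1}{553414 + 708} = \frac{1}{554122}$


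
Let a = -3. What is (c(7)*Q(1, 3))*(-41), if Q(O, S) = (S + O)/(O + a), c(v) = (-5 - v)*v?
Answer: -6888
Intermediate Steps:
c(v) = v*(-5 - v)
Q(O, S) = (O + S)/(-3 + O) (Q(O, S) = (S + O)/(O - 3) = (O + S)/(-3 + O))
(c(7)*Q(1, 3))*(-41) = ((-1*7*(5 + 7))*((1 + 3)/(-3 + 1)))*(-41) = ((-1*7*12)*(4/(-2)))*(-41) = -(-42)*4*(-41) = -84*(-2)*(-41) = 168*(-41) = -6888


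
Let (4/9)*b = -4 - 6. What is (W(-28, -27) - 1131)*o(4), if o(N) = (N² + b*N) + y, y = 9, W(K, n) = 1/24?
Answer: 1764295/24 ≈ 73512.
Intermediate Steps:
W(K, n) = 1/24
b = -45/2 (b = 9*(-4 - 6)/4 = (9/4)*(-10) = -45/2 ≈ -22.500)
o(N) = 9 + N² - 45*N/2 (o(N) = (N² - 45*N/2) + 9 = 9 + N² - 45*N/2)
(W(-28, -27) - 1131)*o(4) = (1/24 - 1131)*(9 + 4² - 45/2*4) = -27143*(9 + 16 - 90)/24 = -27143/24*(-65) = 1764295/24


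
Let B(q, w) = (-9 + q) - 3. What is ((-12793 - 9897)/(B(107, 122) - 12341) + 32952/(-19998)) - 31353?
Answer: -71094061462/2267551 ≈ -31353.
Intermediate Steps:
B(q, w) = -12 + q
((-12793 - 9897)/(B(107, 122) - 12341) + 32952/(-19998)) - 31353 = ((-12793 - 9897)/((-12 + 107) - 12341) + 32952/(-19998)) - 31353 = (-22690/(95 - 12341) + 32952*(-1/19998)) - 31353 = (-22690/(-12246) - 5492/3333) - 31353 = (-22690*(-1/12246) - 5492/3333) - 31353 = (11345/6123 - 5492/3333) - 31353 = 465041/2267551 - 31353 = -71094061462/2267551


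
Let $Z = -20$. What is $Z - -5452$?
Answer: $5432$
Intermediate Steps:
$Z - -5452 = -20 - -5452 = -20 + 5452 = 5432$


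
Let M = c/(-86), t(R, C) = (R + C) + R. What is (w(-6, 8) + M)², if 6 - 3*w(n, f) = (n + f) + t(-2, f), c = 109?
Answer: 11881/7396 ≈ 1.6064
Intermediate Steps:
t(R, C) = C + 2*R (t(R, C) = (C + R) + R = C + 2*R)
M = -109/86 (M = 109/(-86) = 109*(-1/86) = -109/86 ≈ -1.2674)
w(n, f) = 10/3 - 2*f/3 - n/3 (w(n, f) = 2 - ((n + f) + (f + 2*(-2)))/3 = 2 - ((f + n) + (f - 4))/3 = 2 - ((f + n) + (-4 + f))/3 = 2 - (-4 + n + 2*f)/3 = 2 + (4/3 - 2*f/3 - n/3) = 10/3 - 2*f/3 - n/3)
(w(-6, 8) + M)² = ((10/3 - ⅔*8 - ⅓*(-6)) - 109/86)² = ((10/3 - 16/3 + 2) - 109/86)² = (0 - 109/86)² = (-109/86)² = 11881/7396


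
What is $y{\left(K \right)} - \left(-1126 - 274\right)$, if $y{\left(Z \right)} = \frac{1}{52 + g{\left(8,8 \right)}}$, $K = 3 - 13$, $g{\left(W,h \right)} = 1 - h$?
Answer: $\frac{63001}{45} \approx 1400.0$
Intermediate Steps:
$K = -10$
$y{\left(Z \right)} = \frac{1}{45}$ ($y{\left(Z \right)} = \frac{1}{52 + \left(1 - 8\right)} = \frac{1}{52 - 7} = \frac{1}{45}$)
$y{\left(K \right)} - \left(-1126 - 274\right) = \frac{1}{45} - \left(-1126 - 274\right) = \frac{1}{45} - -1400 = \frac{1}{45} + 1400 = \frac{63001}{45}$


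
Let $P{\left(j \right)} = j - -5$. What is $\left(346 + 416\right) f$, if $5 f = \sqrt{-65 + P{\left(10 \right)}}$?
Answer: $762 i \sqrt{2} \approx 1077.6 i$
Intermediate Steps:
$P{\left(j \right)} = 5 + j$ ($P{\left(j \right)} = j + 5 = 5 + j$)
$f = i \sqrt{2}$ ($f = \frac{\sqrt{-65 + \left(5 + 10\right)}}{5} = \frac{\sqrt{-65 + 15}}{5} = \frac{\sqrt{-50}}{5} = \frac{5 i \sqrt{2}}{5} = i \sqrt{2} \approx 1.4142 i$)
$\left(346 + 416\right) f = \left(346 + 416\right) i \sqrt{2} = 762 i \sqrt{2}$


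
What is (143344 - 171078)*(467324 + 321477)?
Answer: -21876606934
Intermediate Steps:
(143344 - 171078)*(467324 + 321477) = -27734*788801 = -21876606934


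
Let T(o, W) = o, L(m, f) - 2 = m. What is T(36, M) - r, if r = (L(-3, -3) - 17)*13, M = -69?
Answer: 270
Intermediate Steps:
L(m, f) = 2 + m
r = -234 (r = ((2 - 3) - 17)*13 = (-1 - 17)*13 = -18*13 = -234)
T(36, M) - r = 36 - 1*(-234) = 36 + 234 = 270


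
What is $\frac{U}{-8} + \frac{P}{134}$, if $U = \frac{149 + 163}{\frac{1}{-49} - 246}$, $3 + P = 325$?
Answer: $\frac{2068892}{807685} \approx 2.5615$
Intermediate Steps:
$P = 322$ ($P = -3 + 325 = 322$)
$U = - \frac{15288}{12055}$ ($U = \frac{312}{- \frac{1}{49} - 246} = \frac{312}{- \frac{12055}{49}} = 312 \left(- \frac{49}{12055}\right) = - \frac{15288}{12055} \approx -1.2682$)
$\frac{U}{-8} + \frac{P}{134} = - \frac{15288}{12055 \left(-8\right)} + \frac{322}{134} = \left(- \frac{15288}{12055}\right) \left(- \frac{1}{8}\right) + 322 \cdot \frac{1}{134} = \frac{1911}{12055} + \frac{161}{67} = \frac{2068892}{807685}$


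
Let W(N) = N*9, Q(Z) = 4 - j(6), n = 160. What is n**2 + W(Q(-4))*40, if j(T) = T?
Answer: 24880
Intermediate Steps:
Q(Z) = -2 (Q(Z) = 4 - 1*6 = 4 - 6 = -2)
W(N) = 9*N
n**2 + W(Q(-4))*40 = 160**2 + (9*(-2))*40 = 25600 - 18*40 = 25600 - 720 = 24880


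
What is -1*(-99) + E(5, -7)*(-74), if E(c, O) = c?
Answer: -271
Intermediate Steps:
-1*(-99) + E(5, -7)*(-74) = -1*(-99) + 5*(-74) = 99 - 370 = -271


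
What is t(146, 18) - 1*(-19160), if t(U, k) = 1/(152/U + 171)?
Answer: 240630513/12559 ≈ 19160.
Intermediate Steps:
t(U, k) = 1/(171 + 152/U)
t(146, 18) - 1*(-19160) = (1/19)*146/(8 + 9*146) - 1*(-19160) = (1/19)*146/(8 + 1314) + 19160 = (1/19)*146/1322 + 19160 = (1/19)*146*(1/1322) + 19160 = 73/12559 + 19160 = 240630513/12559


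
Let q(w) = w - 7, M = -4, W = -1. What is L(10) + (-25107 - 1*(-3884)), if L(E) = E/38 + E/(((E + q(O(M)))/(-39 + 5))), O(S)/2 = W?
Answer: -409692/19 ≈ -21563.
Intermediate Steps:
O(S) = -2 (O(S) = 2*(-1) = -2)
q(w) = -7 + w
L(E) = E/38 + E/(9/34 - E/34) (L(E) = E/38 + E/(((E + (-7 - 2))/(-39 + 5))) = E*(1/38) + E/(((E - 9)/(-34))) = E/38 + E/(((-9 + E)*(-1/34))) = E/38 + E/(9/34 - E/34))
L(10) + (-25107 - 1*(-3884)) = (1/38)*10*(-1301 + 10)/(-9 + 10) + (-25107 - 1*(-3884)) = (1/38)*10*(-1291)/1 + (-25107 + 3884) = (1/38)*10*1*(-1291) - 21223 = -6455/19 - 21223 = -409692/19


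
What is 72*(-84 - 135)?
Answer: -15768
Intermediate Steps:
72*(-84 - 135) = 72*(-219) = -15768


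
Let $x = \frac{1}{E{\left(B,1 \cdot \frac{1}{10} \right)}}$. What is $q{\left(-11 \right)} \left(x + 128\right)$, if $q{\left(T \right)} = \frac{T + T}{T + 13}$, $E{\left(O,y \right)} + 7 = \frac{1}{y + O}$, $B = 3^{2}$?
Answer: $- \frac{80165}{57} \approx -1406.4$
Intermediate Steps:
$B = 9$
$E{\left(O,y \right)} = -7 + \frac{1}{O + y}$ ($E{\left(O,y \right)} = -7 + \frac{1}{y + O} = -7 + \frac{1}{O + y}$)
$q{\left(T \right)} = \frac{2 T}{13 + T}$
$x = - \frac{91}{627}$ ($x = \frac{1}{\frac{1}{9 + 1 \cdot \frac{1}{10}} \left(1 - 63 - 7 \cdot 1 \cdot \frac{1}{10}\right)} = \frac{1}{\frac{1}{9 + \frac{1}{10}} \left(1 - 63 - \frac{7}{10}\right)} = \frac{1}{\frac{1}{\frac{91}{10}} \left(1 - 63 - \frac{7}{10}\right)} = \frac{1}{\frac{10}{91} \left(- \frac{627}{10}\right)} = \frac{1}{- \frac{627}{91}} = - \frac{91}{627} \approx -0.14514$)
$q{\left(-11 \right)} \left(x + 128\right) = 2 \left(-11\right) \frac{1}{13 - 11} \left(- \frac{91}{627} + 128\right) = 2 \left(-11\right) \frac{1}{2} \cdot \frac{80165}{627} = \left(-11\right) \frac{80165}{627} = - \frac{80165}{57}$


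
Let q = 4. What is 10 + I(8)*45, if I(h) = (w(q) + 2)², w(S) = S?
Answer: 1630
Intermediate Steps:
I(h) = 36 (I(h) = (4 + 2)² = 6² = 36)
10 + I(8)*45 = 10 + 36*45 = 10 + 1620 = 1630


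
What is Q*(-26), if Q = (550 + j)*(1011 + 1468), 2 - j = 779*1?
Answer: 14631058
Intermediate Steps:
j = -777 (j = 2 - 779 = -777)
Q = -562733 (Q = (550 - 777)*(1011 + 1468) = -227*2479 = -562733)
Q*(-26) = -562733*(-26) = 14631058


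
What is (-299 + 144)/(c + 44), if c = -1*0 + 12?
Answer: -155/56 ≈ -2.7679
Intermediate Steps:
c = 12 (c = 0 + 12 = 12)
(-299 + 144)/(c + 44) = (-299 + 144)/(12 + 44) = -155/56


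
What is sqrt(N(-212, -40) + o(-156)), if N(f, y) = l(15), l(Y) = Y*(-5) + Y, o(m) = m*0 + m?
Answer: 6*I*sqrt(6) ≈ 14.697*I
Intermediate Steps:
o(m) = m (o(m) = 0 + m = m)
l(Y) = -4*Y (l(Y) = -5*Y + Y = -4*Y)
N(f, y) = -60 (N(f, y) = -4*15 = -60)
sqrt(N(-212, -40) + o(-156)) = sqrt(-60 - 156) = sqrt(-216) = 6*I*sqrt(6)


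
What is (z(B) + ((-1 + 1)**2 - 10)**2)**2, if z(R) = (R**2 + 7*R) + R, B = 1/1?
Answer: 11881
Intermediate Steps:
B = 1
z(R) = R**2 + 8*R
(z(B) + ((-1 + 1)**2 - 10)**2)**2 = (1*(8 + 1) + ((-1 + 1)**2 - 10)**2)**2 = (1*9 + (0**2 - 10)**2)**2 = (9 + (0 - 10)**2)**2 = (9 + (-10)**2)**2 = (9 + 100)**2 = 109**2 = 11881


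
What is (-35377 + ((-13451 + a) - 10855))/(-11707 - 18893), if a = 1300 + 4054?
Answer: 54329/30600 ≈ 1.7755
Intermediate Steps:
a = 5354
(-35377 + ((-13451 + a) - 10855))/(-11707 - 18893) = (-35377 + ((-13451 + 5354) - 10855))/(-11707 - 18893) = (-35377 + (-8097 - 10855))/(-30600) = (-35377 - 18952)*(-1/30600) = -54329*(-1/30600) = 54329/30600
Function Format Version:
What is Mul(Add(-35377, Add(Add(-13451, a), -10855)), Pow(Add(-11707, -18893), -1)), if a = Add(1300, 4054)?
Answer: Rational(54329, 30600) ≈ 1.7755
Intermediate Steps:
a = 5354
Mul(Add(-35377, Add(Add(-13451, a), -10855)), Pow(Add(-11707, -18893), -1)) = Mul(Add(-35377, Add(Add(-13451, 5354), -10855)), Pow(Add(-11707, -18893), -1)) = Mul(Add(-35377, Add(-8097, -10855)), Pow(-30600, -1)) = Mul(Add(-35377, -18952), Rational(-1, 30600)) = Mul(-54329, Rational(-1, 30600)) = Rational(54329, 30600)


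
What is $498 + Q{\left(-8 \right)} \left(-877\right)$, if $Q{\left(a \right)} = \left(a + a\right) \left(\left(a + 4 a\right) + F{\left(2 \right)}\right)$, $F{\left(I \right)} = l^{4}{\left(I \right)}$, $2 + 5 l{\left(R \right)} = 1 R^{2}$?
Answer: $- \frac{350264238}{625} \approx -5.6042 \cdot 10^{5}$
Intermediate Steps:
$l{\left(R \right)} = - \frac{2}{5} + \frac{R^{2}}{5}$ ($l{\left(R \right)} = - \frac{2}{5} + \frac{1 R^{2}}{5} = - \frac{2}{5} + \frac{R^{2}}{5}$)
$F{\left(I \right)} = \left(- \frac{2}{5} + \frac{I^{2}}{5}\right)^{4}$
$Q{\left(a \right)} = 2 a \left(\frac{16}{625} + 5 a\right)$ ($Q{\left(a \right)} = \left(a + a\right) \left(\left(a + 4 a\right) + \frac{\left(-2 + 2^{2}\right)^{4}}{625}\right) = 2 a \left(5 a + \frac{\left(-2 + 4\right)^{4}}{625}\right) = 2 a \left(5 a + \frac{2^{4}}{625}\right) = 2 a \left(5 a + \frac{1}{625} \cdot 16\right) = 2 a \left(5 a + \frac{16}{625}\right) = 2 a \left(\frac{16}{625} + 5 a\right)$)
$498 + Q{\left(-8 \right)} \left(-877\right) = 498 + \frac{2}{625} \left(-8\right) \left(16 + 3125 \left(-8\right)\right) \left(-877\right) = 498 + \frac{2}{625} \left(-8\right) \left(16 - 25000\right) \left(-877\right) = 498 + \frac{2}{625} \left(-8\right) \left(-24984\right) \left(-877\right) = 498 + \frac{399744}{625} \left(-877\right) = 498 - \frac{350575488}{625} = - \frac{350264238}{625}$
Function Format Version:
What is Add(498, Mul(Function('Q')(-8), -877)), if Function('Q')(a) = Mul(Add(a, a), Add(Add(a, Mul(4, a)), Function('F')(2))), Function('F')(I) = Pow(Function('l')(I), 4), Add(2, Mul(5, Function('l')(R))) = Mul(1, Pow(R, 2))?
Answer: Rational(-350264238, 625) ≈ -5.6042e+5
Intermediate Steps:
Function('l')(R) = Add(Rational(-2, 5), Mul(Rational(1, 5), Pow(R, 2))) (Function('l')(R) = Add(Rational(-2, 5), Mul(Rational(1, 5), Mul(1, Pow(R, 2)))) = Add(Rational(-2, 5), Mul(Rational(1, 5), Pow(R, 2))))
Function('F')(I) = Pow(Add(Rational(-2, 5), Mul(Rational(1, 5), Pow(I, 2))), 4)
Function('Q')(a) = Mul(2, a, Add(Rational(16, 625), Mul(5, a))) (Function('Q')(a) = Mul(Add(a, a), Add(Add(a, Mul(4, a)), Mul(Rational(1, 625), Pow(Add(-2, Pow(2, 2)), 4)))) = Mul(Mul(2, a), Add(Mul(5, a), Mul(Rational(1, 625), Pow(Add(-2, 4), 4)))) = Mul(Mul(2, a), Add(Mul(5, a), Mul(Rational(1, 625), Pow(2, 4)))) = Mul(Mul(2, a), Add(Mul(5, a), Mul(Rational(1, 625), 16))) = Mul(Mul(2, a), Add(Mul(5, a), Rational(16, 625))) = Mul(Mul(2, a), Add(Rational(16, 625), Mul(5, a))) = Mul(2, a, Add(Rational(16, 625), Mul(5, a))))
Add(498, Mul(Function('Q')(-8), -877)) = Add(498, Mul(Mul(Rational(2, 625), -8, Add(16, Mul(3125, -8))), -877)) = Add(498, Mul(Mul(Rational(2, 625), -8, Add(16, -25000)), -877)) = Add(498, Mul(Mul(Rational(2, 625), -8, -24984), -877)) = Add(498, Mul(Rational(399744, 625), -877)) = Add(498, Rational(-350575488, 625)) = Rational(-350264238, 625)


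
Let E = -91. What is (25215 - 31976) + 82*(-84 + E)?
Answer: -21111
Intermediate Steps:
(25215 - 31976) + 82*(-84 + E) = (25215 - 31976) + 82*(-84 - 91) = -6761 + 82*(-175) = -6761 - 14350 = -21111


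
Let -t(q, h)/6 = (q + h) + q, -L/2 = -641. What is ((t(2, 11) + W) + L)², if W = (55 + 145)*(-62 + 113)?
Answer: 129777664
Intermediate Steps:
L = 1282 (L = -2*(-641) = 1282)
t(q, h) = -12*q - 6*h (t(q, h) = -6*((q + h) + q) = -6*((h + q) + q) = -6*(h + 2*q) = -12*q - 6*h)
W = 10200 (W = 200*51 = 10200)
((t(2, 11) + W) + L)² = (((-12*2 - 6*11) + 10200) + 1282)² = (((-24 - 66) + 10200) + 1282)² = ((-90 + 10200) + 1282)² = (10110 + 1282)² = 11392² = 129777664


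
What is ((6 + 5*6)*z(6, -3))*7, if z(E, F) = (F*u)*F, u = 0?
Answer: 0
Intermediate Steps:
z(E, F) = 0 (z(E, F) = (F*0)*F = 0*F = 0)
((6 + 5*6)*z(6, -3))*7 = ((6 + 5*6)*0)*7 = ((6 + 30)*0)*7 = (36*0)*7 = 0*7 = 0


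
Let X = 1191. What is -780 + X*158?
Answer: 187398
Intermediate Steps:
-780 + X*158 = -780 + 1191*158 = -780 + 188178 = 187398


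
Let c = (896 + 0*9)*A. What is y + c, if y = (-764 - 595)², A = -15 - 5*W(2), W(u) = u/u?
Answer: 1828961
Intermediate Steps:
W(u) = 1
A = -20 (A = -15 - 5*1 = -15 - 5 = -20)
c = -17920 (c = (896 + 0*9)*(-20) = (896 + 0)*(-20) = 896*(-20) = -17920)
y = 1846881 (y = (-1359)² = 1846881)
y + c = 1846881 - 17920 = 1828961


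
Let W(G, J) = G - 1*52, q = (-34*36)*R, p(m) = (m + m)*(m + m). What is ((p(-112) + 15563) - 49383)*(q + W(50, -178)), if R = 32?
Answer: -640664520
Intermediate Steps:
p(m) = 4*m**2 (p(m) = (2*m)*(2*m) = 4*m**2)
q = -39168 (q = -34*36*32 = -1224*32 = -39168)
W(G, J) = -52 + G (W(G, J) = G - 52 = -52 + G)
((p(-112) + 15563) - 49383)*(q + W(50, -178)) = ((4*(-112)**2 + 15563) - 49383)*(-39168 + (-52 + 50)) = ((4*12544 + 15563) - 49383)*(-39168 - 2) = ((50176 + 15563) - 49383)*(-39170) = (65739 - 49383)*(-39170) = 16356*(-39170) = -640664520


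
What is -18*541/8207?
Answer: -9738/8207 ≈ -1.1865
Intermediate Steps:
-18*541/8207 = -1*9738*(1/8207) = -9738*1/8207 = -9738/8207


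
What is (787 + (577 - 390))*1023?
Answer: 996402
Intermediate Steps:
(787 + (577 - 390))*1023 = (787 + 187)*1023 = 974*1023 = 996402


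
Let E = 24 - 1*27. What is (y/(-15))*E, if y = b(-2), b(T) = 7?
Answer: 7/5 ≈ 1.4000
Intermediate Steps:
y = 7
E = -3 (E = 24 - 27 = -3)
(y/(-15))*E = (7/(-15))*(-3) = (7*(-1/15))*(-3) = -7/15*(-3) = 7/5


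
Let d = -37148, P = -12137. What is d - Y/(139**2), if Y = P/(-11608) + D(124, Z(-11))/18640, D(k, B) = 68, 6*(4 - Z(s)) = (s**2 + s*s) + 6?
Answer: -9706180487555499/261284065720 ≈ -37148.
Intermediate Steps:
Z(s) = 3 - s**2/3 (Z(s) = 4 - ((s**2 + s*s) + 6)/6 = 4 - ((s**2 + s**2) + 6)/6 = 4 - (2*s**2 + 6)/6 = 4 - (6 + 2*s**2)/6 = 4 + (-1 - s**2/3) = 3 - s**2/3)
Y = 14188939/13523320 (Y = -12137/(-11608) + 68/18640 = -12137*(-1/11608) + 68*(1/18640) = 12137/11608 + 17/4660 = 14188939/13523320 ≈ 1.0492)
d - Y/(139**2) = -37148 - 14188939/(13523320*(139**2)) = -37148 - 14188939/(13523320*19321) = -37148 - 1*14188939/261284065720 = -37148 - 14188939/261284065720 = -9706180487555499/261284065720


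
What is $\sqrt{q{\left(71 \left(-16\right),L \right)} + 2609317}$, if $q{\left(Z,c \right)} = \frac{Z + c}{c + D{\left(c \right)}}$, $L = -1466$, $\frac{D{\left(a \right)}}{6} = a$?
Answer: $\frac{2 \sqrt{17173978858617}}{5131} \approx 1615.3$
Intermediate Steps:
$D{\left(a \right)} = 6 a$
$q{\left(Z,c \right)} = \frac{Z + c}{7 c}$ ($q{\left(Z,c \right)} = \frac{Z + c}{c + 6 c} = \frac{Z + c}{7 c}$)
$\sqrt{q{\left(71 \left(-16\right),L \right)} + 2609317} = \sqrt{\frac{71 \left(-16\right) - 1466}{7 \left(-1466\right)} + 2609317} = \sqrt{\frac{1}{7} \left(- \frac{1}{1466}\right) \left(-1136 - 1466\right) + 2609317} = \sqrt{\frac{1}{7} \left(- \frac{1}{1466}\right) \left(-2602\right) + 2609317} = \sqrt{\frac{1301}{5131} + 2609317} = \sqrt{\frac{13388406828}{5131}} = \frac{2 \sqrt{17173978858617}}{5131}$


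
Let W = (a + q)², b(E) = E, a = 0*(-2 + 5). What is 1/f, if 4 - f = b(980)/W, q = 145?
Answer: 4205/16624 ≈ 0.25295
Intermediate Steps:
a = 0 (a = 0*3 = 0)
W = 21025 (W = (0 + 145)² = 145² = 21025)
f = 16624/4205 (f = 4 - 980/21025 = 4 - 1*196/4205 = 4 - 196/4205 = 16624/4205 ≈ 3.9534)
1/f = 1/(16624/4205) = 4205/16624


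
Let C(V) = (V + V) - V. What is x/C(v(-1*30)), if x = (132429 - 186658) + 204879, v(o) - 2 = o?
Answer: -75325/14 ≈ -5380.4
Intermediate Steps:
v(o) = 2 + o
C(V) = V (C(V) = 2*V - V = V)
x = 150650 (x = -54229 + 204879 = 150650)
x/C(v(-1*30)) = 150650/(2 - 1*30) = 150650/(2 - 30) = 150650/(-28) = 150650*(-1/28) = -75325/14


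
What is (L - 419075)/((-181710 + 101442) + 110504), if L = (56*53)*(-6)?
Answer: -436883/30236 ≈ -14.449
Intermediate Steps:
L = -17808 (L = 2968*(-6) = -17808)
(L - 419075)/((-181710 + 101442) + 110504) = (-17808 - 419075)/((-181710 + 101442) + 110504) = -436883/(-80268 + 110504) = -436883/30236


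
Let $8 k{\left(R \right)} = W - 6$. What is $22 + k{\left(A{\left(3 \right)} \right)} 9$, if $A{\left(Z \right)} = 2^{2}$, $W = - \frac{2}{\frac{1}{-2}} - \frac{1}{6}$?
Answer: $\frac{313}{16} \approx 19.563$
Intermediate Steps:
$W = \frac{23}{6}$ ($W = - \frac{2}{- \frac{1}{2}} - \frac{1}{6} = \left(-2\right) \left(-2\right) - \frac{1}{6} = 4 - \frac{1}{6} = \frac{23}{6} \approx 3.8333$)
$A{\left(Z \right)} = 4$
$k{\left(R \right)} = - \frac{13}{48}$ ($k{\left(R \right)} = \frac{\frac{23}{6} - 6}{8} = \frac{1}{8} \left(- \frac{13}{6}\right) = - \frac{13}{48}$)
$22 + k{\left(A{\left(3 \right)} \right)} 9 = 22 - \frac{39}{16} = \frac{313}{16}$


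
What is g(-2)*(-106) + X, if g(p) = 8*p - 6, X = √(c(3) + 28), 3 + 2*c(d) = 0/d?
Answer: 2332 + √106/2 ≈ 2337.1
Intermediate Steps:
c(d) = -3/2 (c(d) = -3/2 + (0/d)/2 = -3/2 + (½)*0 = -3/2 + 0 = -3/2)
X = √106/2 (X = √(-3/2 + 28) = √(53/2) = √106/2 ≈ 5.1478)
g(p) = -6 + 8*p
g(-2)*(-106) + X = (-6 + 8*(-2))*(-106) + √106/2 = (-6 - 16)*(-106) + √106/2 = -22*(-106) + √106/2 = 2332 + √106/2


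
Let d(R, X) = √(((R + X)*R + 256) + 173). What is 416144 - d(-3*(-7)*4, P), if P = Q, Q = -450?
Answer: 416144 - I*√30315 ≈ 4.1614e+5 - 174.11*I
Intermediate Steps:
P = -450
d(R, X) = √(429 + R*(R + X)) (d(R, X) = √((R*(R + X) + 256) + 173) = √((256 + R*(R + X)) + 173) = √(429 + R*(R + X)))
416144 - d(-3*(-7)*4, P) = 416144 - √(429 + (-3*(-7)*4)² + (-3*(-7)*4)*(-450)) = 416144 - √(429 + (21*4)² + (21*4)*(-450)) = 416144 - √(429 + 84² + 84*(-450)) = 416144 - √(429 + 7056 - 37800) = 416144 - √(-30315) = 416144 - I*√30315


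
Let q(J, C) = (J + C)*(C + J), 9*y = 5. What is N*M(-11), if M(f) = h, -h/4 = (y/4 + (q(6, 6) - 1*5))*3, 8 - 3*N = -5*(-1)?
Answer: -5009/3 ≈ -1669.7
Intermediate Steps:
y = 5/9 (y = (1/9)*5 = 5/9 ≈ 0.55556)
q(J, C) = (C + J)**2 (q(J, C) = (C + J)*(C + J) = (C + J)**2)
N = 1 (N = 8/3 - (-5)*(-1)/3 = 8/3 - 1/3*5 = 8/3 - 5/3 = 1)
h = -5009/3 (h = -4*((5/9)/4 + ((6 + 6)**2 - 1*5))*3 = -4*((5/9)*(1/4) + (12**2 - 5))*3 = -4*(5/36 + (144 - 5))*3 = -4*(5/36 + 139)*3 = -5009*3/9 = -4*5009/12 = -5009/3 ≈ -1669.7)
M(f) = -5009/3
N*M(-11) = 1*(-5009/3) = -5009/3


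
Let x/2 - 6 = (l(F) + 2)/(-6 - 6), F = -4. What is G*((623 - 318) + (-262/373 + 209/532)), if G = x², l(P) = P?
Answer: 1452138001/31332 ≈ 46347.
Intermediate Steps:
x = 37/3 (x = 12 + 2*((-4 + 2)/(-6 - 6)) = 12 + 2*(-2/(-12)) = 12 + 2*(-2*(-1/12)) = 12 + 2*(⅙) = 12 + ⅓ = 37/3 ≈ 12.333)
G = 1369/9 (G = (37/3)² = 1369/9 ≈ 152.11)
G*((623 - 318) + (-262/373 + 209/532)) = 1369*((623 - 318) + (-262/373 + 209/532))/9 = 1369*(305 + (-262*1/373 + 209*(1/532)))/9 = 1369*(305 + (-262/373 + 11/28))/9 = 1369*(305 - 3233/10444)/9 = (1369/9)*(3182187/10444) = 1452138001/31332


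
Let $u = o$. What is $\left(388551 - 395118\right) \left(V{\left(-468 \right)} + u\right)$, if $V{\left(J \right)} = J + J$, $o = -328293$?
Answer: $2162046843$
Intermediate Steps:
$V{\left(J \right)} = 2 J$
$u = -328293$
$\left(388551 - 395118\right) \left(V{\left(-468 \right)} + u\right) = \left(388551 - 395118\right) \left(2 \left(-468\right) - 328293\right) = - 6567 \left(-936 - 328293\right) = \left(-6567\right) \left(-329229\right) = 2162046843$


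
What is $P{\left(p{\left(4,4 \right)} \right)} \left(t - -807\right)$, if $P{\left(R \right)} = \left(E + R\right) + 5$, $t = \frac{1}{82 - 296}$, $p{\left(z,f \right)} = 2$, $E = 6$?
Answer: $\frac{2245061}{214} \approx 10491.0$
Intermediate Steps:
$t = - \frac{1}{214}$ ($t = \frac{1}{-214} = - \frac{1}{214} \approx -0.0046729$)
$P{\left(R \right)} = 11 + R$ ($P{\left(R \right)} = \left(6 + R\right) + 5 = 11 + R$)
$P{\left(p{\left(4,4 \right)} \right)} \left(t - -807\right) = \left(11 + 2\right) \left(- \frac{1}{214} - -807\right) = 13 \left(- \frac{1}{214} + 807\right) = 13 \cdot \frac{172697}{214} = \frac{2245061}{214}$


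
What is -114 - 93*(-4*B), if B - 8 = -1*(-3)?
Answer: 3978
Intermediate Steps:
B = 11 (B = 8 - 1*(-3) = 8 + 3 = 11)
-114 - 93*(-4*B) = -114 - 93*(-4*11) = -114 - (-4092) = -114 - 93*(-44) = -114 + 4092 = 3978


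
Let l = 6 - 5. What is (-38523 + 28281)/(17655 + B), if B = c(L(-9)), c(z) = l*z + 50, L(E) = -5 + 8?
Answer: -5121/8854 ≈ -0.57838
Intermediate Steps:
l = 1
L(E) = 3
c(z) = 50 + z (c(z) = 1*z + 50 = z + 50 = 50 + z)
B = 53 (B = 50 + 3 = 53)
(-38523 + 28281)/(17655 + B) = (-38523 + 28281)/(17655 + 53) = -10242/17708 = -10242*1/17708 = -5121/8854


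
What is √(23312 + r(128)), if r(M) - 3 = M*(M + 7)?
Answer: √40595 ≈ 201.48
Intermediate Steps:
r(M) = 3 + M*(7 + M) (r(M) = 3 + M*(M + 7) = 3 + M*(7 + M))
√(23312 + r(128)) = √(23312 + (3 + 128² + 7*128)) = √(23312 + (3 + 16384 + 896)) = √(23312 + 17283) = √40595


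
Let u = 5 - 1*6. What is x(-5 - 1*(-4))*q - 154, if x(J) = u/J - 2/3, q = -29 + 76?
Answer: -415/3 ≈ -138.33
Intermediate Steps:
q = 47
u = -1 (u = 5 - 6 = -1)
x(J) = -⅔ - 1/J (x(J) = -1/J - 2/3 = -1/J - 2*⅓ = -1/J - ⅔ = -⅔ - 1/J)
x(-5 - 1*(-4))*q - 154 = (-⅔ - 1/(-5 - 1*(-4)))*47 - 154 = (-⅔ - 1/(-5 + 4))*47 - 154 = (-⅔ - 1/(-1))*47 - 154 = (-⅔ - 1*(-1))*47 - 154 = (-⅔ + 1)*47 - 154 = (⅓)*47 - 154 = 47/3 - 154 = -415/3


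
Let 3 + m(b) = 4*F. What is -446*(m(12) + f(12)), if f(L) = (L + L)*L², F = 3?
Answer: -1545390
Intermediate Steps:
m(b) = 9 (m(b) = -3 + 4*3 = -3 + 12 = 9)
f(L) = 2*L³ (f(L) = (2*L)*L² = 2*L³)
-446*(m(12) + f(12)) = -446*(9 + 2*12³) = -446*(9 + 2*1728) = -446*(9 + 3456) = -446*3465 = -1545390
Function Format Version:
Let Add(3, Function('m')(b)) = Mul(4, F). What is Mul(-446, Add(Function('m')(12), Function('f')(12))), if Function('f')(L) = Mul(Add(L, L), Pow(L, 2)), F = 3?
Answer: -1545390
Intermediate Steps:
Function('m')(b) = 9 (Function('m')(b) = Add(-3, Mul(4, 3)) = Add(-3, 12) = 9)
Function('f')(L) = Mul(2, Pow(L, 3)) (Function('f')(L) = Mul(Mul(2, L), Pow(L, 2)) = Mul(2, Pow(L, 3)))
Mul(-446, Add(Function('m')(12), Function('f')(12))) = Mul(-446, Add(9, Mul(2, Pow(12, 3)))) = Mul(-446, Add(9, Mul(2, 1728))) = Mul(-446, Add(9, 3456)) = Mul(-446, 3465) = -1545390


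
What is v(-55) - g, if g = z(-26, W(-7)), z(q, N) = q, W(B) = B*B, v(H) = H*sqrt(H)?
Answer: 26 - 55*I*sqrt(55) ≈ 26.0 - 407.89*I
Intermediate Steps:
v(H) = H**(3/2)
W(B) = B**2
g = -26
v(-55) - g = (-55)**(3/2) - 1*(-26) = -55*I*sqrt(55) + 26 = 26 - 55*I*sqrt(55)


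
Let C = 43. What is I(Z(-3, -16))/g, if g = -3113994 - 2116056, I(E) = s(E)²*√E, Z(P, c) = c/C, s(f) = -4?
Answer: -32*I*√43/112446075 ≈ -1.8661e-6*I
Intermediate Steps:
Z(P, c) = c/43
I(E) = 16*√E (I(E) = (-4)²*√E = 16*√E)
g = -5230050
I(Z(-3, -16))/g = (16*√((1/43)*(-16)))/(-5230050) = (16*√(-16/43))*(-1/5230050) = (16*(4*I*√43/43))*(-1/5230050) = (64*I*√43/43)*(-1/5230050) = -32*I*√43/112446075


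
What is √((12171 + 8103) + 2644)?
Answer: √22918 ≈ 151.39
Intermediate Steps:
√((12171 + 8103) + 2644) = √(20274 + 2644) = √22918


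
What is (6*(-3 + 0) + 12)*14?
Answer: -84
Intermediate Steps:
(6*(-3 + 0) + 12)*14 = (6*(-3) + 12)*14 = (-18 + 12)*14 = -6*14 = -84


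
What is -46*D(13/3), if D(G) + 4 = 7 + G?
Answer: -1012/3 ≈ -337.33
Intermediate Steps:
D(G) = 3 + G (D(G) = -4 + (7 + G) = 3 + G)
-46*D(13/3) = -46*(3 + 13/3) = -46*22/3 = -1012/3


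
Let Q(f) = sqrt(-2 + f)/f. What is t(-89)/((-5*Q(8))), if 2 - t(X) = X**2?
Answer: 31676*sqrt(6)/15 ≈ 5172.7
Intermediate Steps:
Q(f) = sqrt(-2 + f)/f
t(X) = 2 - X**2
t(-89)/((-5*Q(8))) = (2 - 1*(-89)**2)/((-5*sqrt(-2 + 8)/8)) = (2 - 1*7921)/((-5*sqrt(6)/8)) = (2 - 7921)/((-5*sqrt(6)/8)) = -(-31676)*sqrt(6)/15 = 31676*sqrt(6)/15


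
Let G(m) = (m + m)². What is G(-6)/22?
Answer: 72/11 ≈ 6.5455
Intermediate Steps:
G(m) = 4*m² (G(m) = (2*m)² = 4*m²)
G(-6)/22 = (4*(-6)²)/22 = (4*36)*(1/22) = 144*(1/22) = 72/11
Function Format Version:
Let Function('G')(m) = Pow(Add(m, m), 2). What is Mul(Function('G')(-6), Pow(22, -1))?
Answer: Rational(72, 11) ≈ 6.5455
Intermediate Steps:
Function('G')(m) = Mul(4, Pow(m, 2)) (Function('G')(m) = Pow(Mul(2, m), 2) = Mul(4, Pow(m, 2)))
Mul(Function('G')(-6), Pow(22, -1)) = Mul(Mul(4, Pow(-6, 2)), Pow(22, -1)) = Mul(Mul(4, 36), Rational(1, 22)) = Mul(144, Rational(1, 22)) = Rational(72, 11)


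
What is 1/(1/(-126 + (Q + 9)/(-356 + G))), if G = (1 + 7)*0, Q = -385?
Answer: -11120/89 ≈ -124.94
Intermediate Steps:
G = 0 (G = 8*0 = 0)
1/(1/(-126 + (Q + 9)/(-356 + G))) = 1/(1/(-126 + (-385 + 9)/(-356 + 0))) = 1/(1/(-126 - 376/(-356))) = 1/(1/(-126 - 376*(-1/356))) = 1/(1/(-126 + 94/89)) = 1/(1/(-11120/89)) = 1/(-89/11120) = -11120/89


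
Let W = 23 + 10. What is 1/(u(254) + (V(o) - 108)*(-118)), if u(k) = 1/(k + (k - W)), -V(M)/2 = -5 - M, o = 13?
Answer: 475/4035601 ≈ 0.00011770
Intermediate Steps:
W = 33
V(M) = 10 + 2*M (V(M) = -2*(-5 - M) = 10 + 2*M)
u(k) = 1/(-33 + 2*k) (u(k) = 1/(k + (k - 1*33)) = 1/(k + (k - 33)) = 1/(k + (-33 + k)) = 1/(-33 + 2*k))
1/(u(254) + (V(o) - 108)*(-118)) = 1/(1/(-33 + 2*254) + ((10 + 2*13) - 108)*(-118)) = 1/(1/(-33 + 508) + ((10 + 26) - 108)*(-118)) = 1/(1/475 + (36 - 108)*(-118)) = 1/(1/475 - 72*(-118)) = 1/(1/475 + 8496) = 1/(4035601/475) = 475/4035601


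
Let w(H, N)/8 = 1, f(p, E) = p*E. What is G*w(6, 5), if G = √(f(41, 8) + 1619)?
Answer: 8*√1947 ≈ 353.00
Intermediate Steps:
f(p, E) = E*p
w(H, N) = 8 (w(H, N) = 8*1 = 8)
G = √1947 (G = √(8*41 + 1619) = √(328 + 1619) = √1947 ≈ 44.125)
G*w(6, 5) = √1947*8 = 8*√1947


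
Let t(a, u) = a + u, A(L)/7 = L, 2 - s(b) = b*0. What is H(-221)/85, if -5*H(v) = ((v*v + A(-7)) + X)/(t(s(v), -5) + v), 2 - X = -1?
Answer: 9759/19040 ≈ 0.51255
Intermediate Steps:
X = 3 (X = 2 - 1*(-1) = 2 + 1 = 3)
s(b) = 2 (s(b) = 2 - b*0 = 2 - 1*0 = 2 + 0 = 2)
A(L) = 7*L
H(v) = -(-46 + v²)/(5*(-3 + v)) (H(v) = -((v*v + 7*(-7)) + 3)/(5*((2 - 5) + v)) = -((v² - 49) + 3)/(5*(-3 + v)) = -((-49 + v²) + 3)/(5*(-3 + v)) = -(-46 + v²)/(5*(-3 + v)))
H(-221)/85 = ((46 - 1*(-221)²)/(5*(-3 - 221)))/85 = ((⅕)*(46 - 1*48841)/(-224))*(1/85) = ((⅕)*(-1/224)*(46 - 48841))*(1/85) = ((⅕)*(-1/224)*(-48795))*(1/85) = (9759/224)*(1/85) = 9759/19040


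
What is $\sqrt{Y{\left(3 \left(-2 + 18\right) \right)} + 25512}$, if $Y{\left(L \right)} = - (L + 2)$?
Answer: $\sqrt{25462} \approx 159.57$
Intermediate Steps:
$Y{\left(L \right)} = -2 - L$ ($Y{\left(L \right)} = - (2 + L) = -2 - L$)
$\sqrt{Y{\left(3 \left(-2 + 18\right) \right)} + 25512} = \sqrt{\left(-2 - 3 \left(-2 + 18\right)\right) + 25512} = \sqrt{\left(-2 - 3 \cdot 16\right) + 25512} = \sqrt{\left(-2 - 48\right) + 25512} = \sqrt{-50 + 25512} = \sqrt{25462}$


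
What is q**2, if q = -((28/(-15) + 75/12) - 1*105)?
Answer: 36445369/3600 ≈ 10124.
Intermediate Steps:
q = 6037/60 (q = -((28*(-1/15) + 75*(1/12)) - 105) = -((-28/15 + 25/4) - 105) = -(263/60 - 105) = -1*(-6037/60) = 6037/60 ≈ 100.62)
q**2 = (6037/60)**2 = 36445369/3600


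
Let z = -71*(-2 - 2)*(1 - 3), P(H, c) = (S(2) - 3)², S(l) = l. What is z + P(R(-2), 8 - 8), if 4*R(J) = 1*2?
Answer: -567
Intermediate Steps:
R(J) = ½ (R(J) = (1*2)/4 = (¼)*2 = ½)
P(H, c) = 1 (P(H, c) = (2 - 3)² = (-1)² = 1)
z = -568 (z = -(-284)*(-2) = -71*8 = -568)
z + P(R(-2), 8 - 8) = -568 + 1 = -567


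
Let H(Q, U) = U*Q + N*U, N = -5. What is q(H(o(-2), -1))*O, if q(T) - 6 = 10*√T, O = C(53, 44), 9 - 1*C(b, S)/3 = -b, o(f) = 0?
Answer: 1116 + 1860*√5 ≈ 5275.1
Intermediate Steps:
H(Q, U) = -5*U + Q*U (H(Q, U) = U*Q - 5*U = Q*U - 5*U = -5*U + Q*U)
C(b, S) = 27 + 3*b (C(b, S) = 27 - (-3)*b = 27 + 3*b)
O = 186 (O = 27 + 3*53 = 27 + 159 = 186)
q(T) = 6 + 10*√T
q(H(o(-2), -1))*O = (6 + 10*√(-(-5 + 0)))*186 = (6 + 10*√(-1*(-5)))*186 = (6 + 10*√5)*186 = 1116 + 1860*√5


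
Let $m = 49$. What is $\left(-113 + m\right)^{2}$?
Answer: $4096$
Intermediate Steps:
$\left(-113 + m\right)^{2} = \left(-113 + 49\right)^{2} = \left(-64\right)^{2} = 4096$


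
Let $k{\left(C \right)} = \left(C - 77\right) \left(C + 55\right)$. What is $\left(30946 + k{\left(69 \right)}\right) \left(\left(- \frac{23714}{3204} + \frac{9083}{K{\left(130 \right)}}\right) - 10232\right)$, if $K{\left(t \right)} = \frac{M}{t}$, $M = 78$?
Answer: $\frac{117540828953}{801} \approx 1.4674 \cdot 10^{8}$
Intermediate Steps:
$k{\left(C \right)} = \left(-77 + C\right) \left(55 + C\right)$
$K{\left(t \right)} = \frac{78}{t}$
$\left(30946 + k{\left(69 \right)}\right) \left(\left(- \frac{23714}{3204} + \frac{9083}{K{\left(130 \right)}}\right) - 10232\right) = \left(30946 - \left(5753 - 4761\right)\right) \left(\left(- \frac{23714}{3204} + \frac{9083}{78 \cdot \frac{1}{130}}\right) - 10232\right) = \left(30946 - 992\right) \left(\left(\left(-23714\right) \frac{1}{3204} + \frac{9083}{78 \cdot \frac{1}{130}}\right) - 10232\right) = \left(30946 - 992\right) \left(\left(- \frac{11857}{1602} + \frac{9083}{\frac{3}{5}}\right) - 10232\right) = 29954 \left(\left(- \frac{11857}{1602} + 9083 \cdot \frac{5}{3}\right) - 10232\right) = 29954 \left(\left(- \frac{11857}{1602} + \frac{45415}{3}\right) - 10232\right) = 29954 \left(\frac{24239753}{1602} - 10232\right) = 29954 \cdot \frac{7848089}{1602} = \frac{117540828953}{801}$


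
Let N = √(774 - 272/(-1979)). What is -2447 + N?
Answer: -2447 + √3031863622/1979 ≈ -2419.2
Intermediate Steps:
N = √3031863622/1979 (N = √(774 - 272*(-1/1979)) = √(774 + 272/1979) = √(1532018/1979) = √3031863622/1979 ≈ 27.823)
-2447 + N = -2447 + √3031863622/1979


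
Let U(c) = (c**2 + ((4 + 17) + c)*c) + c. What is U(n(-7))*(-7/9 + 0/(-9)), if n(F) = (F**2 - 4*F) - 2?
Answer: -30100/3 ≈ -10033.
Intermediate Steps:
n(F) = -2 + F**2 - 4*F
U(c) = c + c**2 + c*(21 + c) (U(c) = (c**2 + (21 + c)*c) + c = (c**2 + c*(21 + c)) + c = c + c**2 + c*(21 + c))
U(n(-7))*(-7/9 + 0/(-9)) = (2*(-2 + (-7)**2 - 4*(-7))*(11 + (-2 + (-7)**2 - 4*(-7))))*(-7/9 + 0/(-9)) = (2*(-2 + 49 + 28)*(11 + (-2 + 49 + 28)))*(-7*1/9 + 0*(-1/9)) = (2*75*(11 + 75))*(-7/9 + 0) = (2*75*86)*(-7/9) = 12900*(-7/9) = -30100/3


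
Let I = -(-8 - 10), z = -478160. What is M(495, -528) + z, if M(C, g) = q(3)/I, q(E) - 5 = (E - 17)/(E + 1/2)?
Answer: -8606879/18 ≈ -4.7816e+5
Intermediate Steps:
I = 18 (I = -1*(-18) = 18)
q(E) = 5 + (-17 + E)/(½ + E) (q(E) = 5 + (E - 17)/(E + 1/2) = 5 + (-17 + E)/(E + ½) = 5 + (-17 + E)/(½ + E))
M(C, g) = 1/18 (M(C, g) = ((-29 + 12*3)/(1 + 2*3))/18 = ((-29 + 36)/(1 + 6))*(1/18) = (7/7)*(1/18) = ((⅐)*7)*(1/18) = 1*(1/18) = 1/18)
M(495, -528) + z = 1/18 - 478160 = -8606879/18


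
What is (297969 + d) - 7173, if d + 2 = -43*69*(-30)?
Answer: 379804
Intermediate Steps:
d = 89008 (d = -2 - 43*69*(-30) = -2 - 2967*(-30) = -2 + 89010 = 89008)
(297969 + d) - 7173 = (297969 + 89008) - 7173 = 386977 - 7173 = 379804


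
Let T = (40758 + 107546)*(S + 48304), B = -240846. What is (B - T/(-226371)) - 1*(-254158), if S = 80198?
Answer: 7356937120/75457 ≈ 97498.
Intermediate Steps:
T = 19057360608 (T = (40758 + 107546)*(80198 + 48304) = 148304*128502 = 19057360608)
(B - T/(-226371)) - 1*(-254158) = (-240846 - 19057360608/(-226371)) - 1*(-254158) = (-240846 - 19057360608*(-1)/226371) + 254158 = (-240846 - 1*(-6352453536/75457)) + 254158 = (-240846 + 6352453536/75457) + 254158 = -11821063086/75457 + 254158 = 7356937120/75457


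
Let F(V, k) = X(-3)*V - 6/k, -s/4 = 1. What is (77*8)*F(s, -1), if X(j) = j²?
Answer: -18480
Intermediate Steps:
s = -4 (s = -4*1 = -4)
F(V, k) = -6/k + 9*V (F(V, k) = (-3)²*V - 6/k = 9*V - 6/k = -6/k + 9*V)
(77*8)*F(s, -1) = (77*8)*(-6/(-1) + 9*(-4)) = 616*(-6*(-1) - 36) = 616*(6 - 36) = 616*(-30) = -18480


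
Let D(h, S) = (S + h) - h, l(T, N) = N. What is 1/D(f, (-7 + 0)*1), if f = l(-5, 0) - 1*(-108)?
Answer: -⅐ ≈ -0.14286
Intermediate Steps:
f = 108 (f = 0 - 1*(-108) = 0 + 108 = 108)
D(h, S) = S
1/D(f, (-7 + 0)*1) = 1/((-7 + 0)*1) = 1/(-7*1) = 1/(-7) = -⅐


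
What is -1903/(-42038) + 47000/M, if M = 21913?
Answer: 2017486439/921178694 ≈ 2.1901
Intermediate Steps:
-1903/(-42038) + 47000/M = -1903/(-42038) + 47000/21913 = -1903*(-1/42038) + 47000*(1/21913) = 1903/42038 + 47000/21913 = 2017486439/921178694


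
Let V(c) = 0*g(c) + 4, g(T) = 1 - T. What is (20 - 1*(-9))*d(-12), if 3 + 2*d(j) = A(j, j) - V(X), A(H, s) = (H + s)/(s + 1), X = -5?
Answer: -1537/22 ≈ -69.864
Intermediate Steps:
A(H, s) = (H + s)/(1 + s)
V(c) = 4 (V(c) = 0*(1 - c) + 4 = 0 + 4 = 4)
d(j) = -7/2 + j/(1 + j) (d(j) = -3/2 + ((j + j)/(1 + j) - 1*4)/2 = -3/2 + ((2*j)/(1 + j) - 4)/2 = -3/2 + (2*j/(1 + j) - 4)/2 = -3/2 + (-4 + 2*j/(1 + j))/2 = -3/2 + (-2 + j/(1 + j)) = -7/2 + j/(1 + j))
(20 - 1*(-9))*d(-12) = (20 - 1*(-9))*((-7 - 5*(-12))/(2*(1 - 12))) = (20 + 9)*((½)*(-7 + 60)/(-11)) = 29*((½)*(-1/11)*53) = 29*(-53/22) = -1537/22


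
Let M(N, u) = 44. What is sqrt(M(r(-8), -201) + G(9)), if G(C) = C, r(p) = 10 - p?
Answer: sqrt(53) ≈ 7.2801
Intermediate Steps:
sqrt(M(r(-8), -201) + G(9)) = sqrt(44 + 9) = sqrt(53)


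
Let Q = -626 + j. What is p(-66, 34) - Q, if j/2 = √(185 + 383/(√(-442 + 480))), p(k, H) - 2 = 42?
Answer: 670 - 38^(¾)*√(383 + 185*√38)/19 ≈ 638.56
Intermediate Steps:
p(k, H) = 44 (p(k, H) = 2 + 42 = 44)
j = 2*√(185 + 383*√38/38) (j = 2*√(185 + 383/(√(-442 + 480))) = 2*√(185 + 383/(√38)) = 2*√(185 + 383*(√38/38)) = 2*√(185 + 383*√38/38) ≈ 31.441)
Q = -626 + 38^(¾)*√(383 + 185*√38)/19 ≈ -594.56
p(-66, 34) - Q = 44 - (-626 + 38^(¾)*√(383 + 185*√38)/19) = 44 + (626 - 38^(¾)*√(383 + 185*√38)/19) = 670 - 38^(¾)*√(383 + 185*√38)/19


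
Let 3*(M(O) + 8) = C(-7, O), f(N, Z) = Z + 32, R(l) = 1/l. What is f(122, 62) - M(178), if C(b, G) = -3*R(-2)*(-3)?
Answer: 207/2 ≈ 103.50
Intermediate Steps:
f(N, Z) = 32 + Z
C(b, G) = -9/2 (C(b, G) = -3/(-2)*(-3) = -3*(-½)*(-3) = (3/2)*(-3) = -9/2)
M(O) = -19/2 (M(O) = -8 + (⅓)*(-9/2) = -8 - 3/2 = -19/2)
f(122, 62) - M(178) = (32 + 62) - 1*(-19/2) = 94 + 19/2 = 207/2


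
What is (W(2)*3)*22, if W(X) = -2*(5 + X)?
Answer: -924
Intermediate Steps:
W(X) = -10 - 2*X
(W(2)*3)*22 = ((-10 - 2*2)*3)*22 = ((-10 - 4)*3)*22 = -14*3*22 = -42*22 = -924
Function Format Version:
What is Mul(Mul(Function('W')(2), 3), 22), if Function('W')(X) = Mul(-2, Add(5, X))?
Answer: -924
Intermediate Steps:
Function('W')(X) = Add(-10, Mul(-2, X))
Mul(Mul(Function('W')(2), 3), 22) = Mul(Mul(Add(-10, Mul(-2, 2)), 3), 22) = Mul(Mul(Add(-10, -4), 3), 22) = Mul(Mul(-14, 3), 22) = Mul(-42, 22) = -924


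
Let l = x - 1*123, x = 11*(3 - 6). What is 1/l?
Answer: -1/156 ≈ -0.0064103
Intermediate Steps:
x = -33 (x = 11*(-3) = -33)
l = -156 (l = -33 - 1*123 = -33 - 123 = -156)
1/l = 1/(-156) = -1/156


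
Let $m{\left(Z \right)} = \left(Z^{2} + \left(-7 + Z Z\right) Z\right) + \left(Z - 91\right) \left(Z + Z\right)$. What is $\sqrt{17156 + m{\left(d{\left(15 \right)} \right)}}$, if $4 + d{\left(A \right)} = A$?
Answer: $\sqrt{16771} \approx 129.5$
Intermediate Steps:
$d{\left(A \right)} = -4 + A$
$m{\left(Z \right)} = Z^{2} + Z \left(-7 + Z^{2}\right) + 2 Z \left(-91 + Z\right)$ ($m{\left(Z \right)} = \left(Z^{2} + \left(-7 + Z^{2}\right) Z\right) + \left(-91 + Z\right) 2 Z = \left(Z^{2} + Z \left(-7 + Z^{2}\right)\right) + 2 Z \left(-91 + Z\right) = Z^{2} + Z \left(-7 + Z^{2}\right) + 2 Z \left(-91 + Z\right)$)
$\sqrt{17156 + m{\left(d{\left(15 \right)} \right)}} = \sqrt{17156 + \left(-4 + 15\right) \left(-189 + \left(-4 + 15\right)^{2} + 3 \left(-4 + 15\right)\right)} = \sqrt{17156 + 11 \left(-189 + 11^{2} + 3 \cdot 11\right)} = \sqrt{17156 + 11 \left(-189 + 121 + 33\right)} = \sqrt{17156 + 11 \left(-35\right)} = \sqrt{17156 - 385} = \sqrt{16771}$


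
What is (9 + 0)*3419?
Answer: 30771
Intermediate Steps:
(9 + 0)*3419 = 9*3419 = 30771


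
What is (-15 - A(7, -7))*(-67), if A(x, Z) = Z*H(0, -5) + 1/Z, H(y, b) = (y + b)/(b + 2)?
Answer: 4489/21 ≈ 213.76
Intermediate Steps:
H(y, b) = (b + y)/(2 + b)
A(x, Z) = 1/Z + 5*Z/3 (A(x, Z) = Z*((-5 + 0)/(2 - 5)) + 1/Z = Z*(-5/(-3)) + 1/Z = Z*(-⅓*(-5)) + 1/Z = Z*(5/3) + 1/Z = 5*Z/3 + 1/Z = 1/Z + 5*Z/3)
(-15 - A(7, -7))*(-67) = (-15 - (1/(-7) + (5/3)*(-7)))*(-67) = (-15 - (-⅐ - 35/3))*(-67) = (-15 - 1*(-248/21))*(-67) = (-15 + 248/21)*(-67) = -67/21*(-67) = 4489/21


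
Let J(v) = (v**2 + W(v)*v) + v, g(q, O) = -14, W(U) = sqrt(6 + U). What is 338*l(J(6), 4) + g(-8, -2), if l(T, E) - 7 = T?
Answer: 16548 + 4056*sqrt(3) ≈ 23573.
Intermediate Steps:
J(v) = v + v**2 + v*sqrt(6 + v) (J(v) = (v**2 + sqrt(6 + v)*v) + v = (v**2 + v*sqrt(6 + v)) + v = v + v**2 + v*sqrt(6 + v))
l(T, E) = 7 + T
338*l(J(6), 4) + g(-8, -2) = 338*(7 + 6*(1 + 6 + sqrt(6 + 6))) - 14 = 338*(7 + 6*(1 + 6 + sqrt(12))) - 14 = 338*(7 + 6*(1 + 6 + 2*sqrt(3))) - 14 = 338*(7 + 6*(7 + 2*sqrt(3))) - 14 = 338*(7 + (42 + 12*sqrt(3))) - 14 = 338*(49 + 12*sqrt(3)) - 14 = (16562 + 4056*sqrt(3)) - 14 = 16548 + 4056*sqrt(3)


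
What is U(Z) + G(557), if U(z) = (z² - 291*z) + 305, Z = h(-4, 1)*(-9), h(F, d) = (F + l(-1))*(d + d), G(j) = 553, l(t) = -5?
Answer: -20040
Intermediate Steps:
h(F, d) = 2*d*(-5 + F) (h(F, d) = (F - 5)*(d + d) = (-5 + F)*(2*d) = 2*d*(-5 + F))
Z = 162 (Z = (2*1*(-5 - 4))*(-9) = (2*1*(-9))*(-9) = -18*(-9) = 162)
U(z) = 305 + z² - 291*z
U(Z) + G(557) = (305 + 162² - 291*162) + 553 = (305 + 26244 - 47142) + 553 = -20593 + 553 = -20040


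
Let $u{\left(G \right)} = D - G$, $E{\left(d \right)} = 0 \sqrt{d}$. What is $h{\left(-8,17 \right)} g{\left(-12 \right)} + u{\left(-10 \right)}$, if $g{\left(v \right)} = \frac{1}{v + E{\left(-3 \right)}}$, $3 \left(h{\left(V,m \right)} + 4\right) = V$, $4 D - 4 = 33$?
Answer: $\frac{713}{36} \approx 19.806$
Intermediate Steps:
$D = \frac{37}{4}$ ($D = 1 + \frac{1}{4} \cdot 33 = 1 + \frac{33}{4} = \frac{37}{4} \approx 9.25$)
$h{\left(V,m \right)} = -4 + \frac{V}{3}$
$E{\left(d \right)} = 0$
$g{\left(v \right)} = \frac{1}{v}$ ($g{\left(v \right)} = \frac{1}{v + 0} = \frac{1}{v}$)
$u{\left(G \right)} = \frac{37}{4} - G$
$h{\left(-8,17 \right)} g{\left(-12 \right)} + u{\left(-10 \right)} = \frac{-4 + \frac{1}{3} \left(-8\right)}{-12} + \left(\frac{37}{4} - -10\right) = \left(-4 - \frac{8}{3}\right) \left(- \frac{1}{12}\right) + \left(\frac{37}{4} + 10\right) = \left(- \frac{20}{3}\right) \left(- \frac{1}{12}\right) + \frac{77}{4} = \frac{5}{9} + \frac{77}{4} = \frac{713}{36}$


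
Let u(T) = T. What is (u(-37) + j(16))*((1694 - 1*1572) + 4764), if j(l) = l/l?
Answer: -175896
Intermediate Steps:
j(l) = 1
(u(-37) + j(16))*((1694 - 1*1572) + 4764) = (-37 + 1)*((1694 - 1*1572) + 4764) = -36*((1694 - 1572) + 4764) = -36*(122 + 4764) = -36*4886 = -175896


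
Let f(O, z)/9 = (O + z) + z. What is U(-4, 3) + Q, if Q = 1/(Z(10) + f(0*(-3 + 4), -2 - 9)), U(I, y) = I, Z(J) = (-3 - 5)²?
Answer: -537/134 ≈ -4.0075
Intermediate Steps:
Z(J) = 64 (Z(J) = (-8)² = 64)
f(O, z) = 9*O + 18*z (f(O, z) = 9*((O + z) + z) = 9*(O + 2*z) = 9*O + 18*z)
Q = -1/134 (Q = 1/(64 + (9*(0*(-3 + 4)) + 18*(-2 - 9))) = 1/(64 + (9*(0*1) + 18*(-11))) = 1/(64 + (9*0 - 198)) = 1/(64 + (0 - 198)) = 1/(64 - 198) = 1/(-134) = -1/134 ≈ -0.0074627)
U(-4, 3) + Q = -4 - 1/134 = -537/134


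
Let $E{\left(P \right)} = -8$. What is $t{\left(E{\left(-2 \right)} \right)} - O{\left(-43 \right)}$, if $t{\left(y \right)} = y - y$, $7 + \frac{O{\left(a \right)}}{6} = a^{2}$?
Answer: $-11052$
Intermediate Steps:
$O{\left(a \right)} = -42 + 6 a^{2}$
$t{\left(y \right)} = 0$
$t{\left(E{\left(-2 \right)} \right)} - O{\left(-43 \right)} = 0 - \left(-42 + 6 \left(-43\right)^{2}\right) = 0 - \left(-42 + 6 \cdot 1849\right) = 0 - \left(-42 + 11094\right) = 0 - 11052 = -11052$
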